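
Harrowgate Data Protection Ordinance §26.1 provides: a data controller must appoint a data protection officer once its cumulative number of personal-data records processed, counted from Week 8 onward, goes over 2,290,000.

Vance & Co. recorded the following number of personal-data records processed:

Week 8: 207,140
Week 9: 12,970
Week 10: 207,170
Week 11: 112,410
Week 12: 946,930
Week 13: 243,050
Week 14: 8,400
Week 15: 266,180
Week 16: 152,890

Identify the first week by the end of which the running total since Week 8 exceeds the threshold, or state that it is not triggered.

Through Week 8: 207,140
Through Week 9: 220,110
Through Week 10: 427,280
Through Week 11: 539,690
Through Week 12: 1,486,620
Through Week 13: 1,729,670
Through Week 14: 1,738,070
Through Week 15: 2,004,250
Through Week 16: 2,157,140
Final cumulative total 2,157,140 ≤ 2,290,000; the threshold is never exceeded.

Not triggered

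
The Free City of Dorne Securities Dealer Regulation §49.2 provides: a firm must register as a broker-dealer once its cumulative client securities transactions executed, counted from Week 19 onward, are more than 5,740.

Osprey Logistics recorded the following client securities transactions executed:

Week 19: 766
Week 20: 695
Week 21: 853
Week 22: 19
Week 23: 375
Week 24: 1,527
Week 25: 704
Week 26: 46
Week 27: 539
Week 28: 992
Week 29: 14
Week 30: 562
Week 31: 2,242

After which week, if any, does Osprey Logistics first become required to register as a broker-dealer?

Through Week 19: 766
Through Week 20: 1,461
Through Week 21: 2,314
Through Week 22: 2,333
Through Week 23: 2,708
Through Week 24: 4,235
Through Week 25: 4,939
Through Week 26: 4,985
Through Week 27: 5,524
Through Week 28: 6,516 ← exceeds threshold

Week 28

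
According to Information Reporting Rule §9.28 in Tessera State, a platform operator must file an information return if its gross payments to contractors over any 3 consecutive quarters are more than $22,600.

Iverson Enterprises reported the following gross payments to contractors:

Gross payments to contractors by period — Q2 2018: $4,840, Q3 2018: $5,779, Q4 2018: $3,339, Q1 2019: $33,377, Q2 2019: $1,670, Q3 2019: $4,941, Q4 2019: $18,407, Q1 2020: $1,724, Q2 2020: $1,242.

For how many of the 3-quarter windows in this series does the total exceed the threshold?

Q2 2018–Q4 2018: $4,840 + $5,779 + $3,339 = $13,958 (under)
Q3 2018–Q1 2019: $5,779 + $3,339 + $33,377 = $42,495 (over)
Q4 2018–Q2 2019: $3,339 + $33,377 + $1,670 = $38,386 (over)
Q1 2019–Q3 2019: $33,377 + $1,670 + $4,941 = $39,988 (over)
Q2 2019–Q4 2019: $1,670 + $4,941 + $18,407 = $25,018 (over)
Q3 2019–Q1 2020: $4,941 + $18,407 + $1,724 = $25,072 (over)
Q4 2019–Q2 2020: $18,407 + $1,724 + $1,242 = $21,373 (under)
5 windows exceed the threshold.

5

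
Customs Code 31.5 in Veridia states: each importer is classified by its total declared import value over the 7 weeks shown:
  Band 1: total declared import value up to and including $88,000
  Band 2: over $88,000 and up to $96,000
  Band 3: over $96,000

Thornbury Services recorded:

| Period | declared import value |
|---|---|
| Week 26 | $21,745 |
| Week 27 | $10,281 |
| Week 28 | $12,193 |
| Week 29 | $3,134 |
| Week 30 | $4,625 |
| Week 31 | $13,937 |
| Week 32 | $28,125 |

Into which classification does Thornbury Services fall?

Total declared import value: $21,745 + $10,281 + $12,193 + $3,134 + $4,625 + $13,937 + $28,125 = $94,040.
$88,000 < $94,040 ≤ $96,000, so Band 2 applies.

Band 2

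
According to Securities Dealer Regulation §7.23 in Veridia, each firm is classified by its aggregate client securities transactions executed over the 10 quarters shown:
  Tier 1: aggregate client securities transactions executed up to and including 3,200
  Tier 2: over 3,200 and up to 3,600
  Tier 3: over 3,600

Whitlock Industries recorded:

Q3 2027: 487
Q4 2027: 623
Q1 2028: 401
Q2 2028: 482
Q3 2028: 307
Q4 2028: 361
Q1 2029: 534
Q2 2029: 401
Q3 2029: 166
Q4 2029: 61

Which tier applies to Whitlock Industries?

Tier 3

Aggregate client securities transactions executed: 487 + 623 + 401 + 482 + 307 + 361 + 534 + 401 + 166 + 61 = 3,823.
3,823 > 3,600, so Tier 3 applies.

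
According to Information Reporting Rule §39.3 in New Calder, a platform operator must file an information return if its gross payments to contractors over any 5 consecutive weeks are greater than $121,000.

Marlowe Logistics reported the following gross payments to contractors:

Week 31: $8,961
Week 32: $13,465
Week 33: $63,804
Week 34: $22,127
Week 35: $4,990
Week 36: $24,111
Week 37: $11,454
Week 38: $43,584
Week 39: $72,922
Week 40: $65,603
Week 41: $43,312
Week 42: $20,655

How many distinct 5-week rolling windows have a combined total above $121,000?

6

Week 31–Week 35: $8,961 + $13,465 + $63,804 + $22,127 + $4,990 = $113,347 (under)
Week 32–Week 36: $13,465 + $63,804 + $22,127 + $4,990 + $24,111 = $128,497 (over)
Week 33–Week 37: $63,804 + $22,127 + $4,990 + $24,111 + $11,454 = $126,486 (over)
Week 34–Week 38: $22,127 + $4,990 + $24,111 + $11,454 + $43,584 = $106,266 (under)
Week 35–Week 39: $4,990 + $24,111 + $11,454 + $43,584 + $72,922 = $157,061 (over)
Week 36–Week 40: $24,111 + $11,454 + $43,584 + $72,922 + $65,603 = $217,674 (over)
Week 37–Week 41: $11,454 + $43,584 + $72,922 + $65,603 + $43,312 = $236,875 (over)
Week 38–Week 42: $43,584 + $72,922 + $65,603 + $43,312 + $20,655 = $246,076 (over)
6 windows exceed the threshold.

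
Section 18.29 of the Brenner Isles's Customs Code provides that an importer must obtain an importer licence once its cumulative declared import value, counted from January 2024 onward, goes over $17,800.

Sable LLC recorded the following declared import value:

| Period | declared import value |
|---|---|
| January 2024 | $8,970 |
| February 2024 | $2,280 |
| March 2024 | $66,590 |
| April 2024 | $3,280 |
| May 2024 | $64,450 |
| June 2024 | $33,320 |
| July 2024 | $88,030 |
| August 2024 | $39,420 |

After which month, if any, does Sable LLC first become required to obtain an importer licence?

Through January 2024: $8,970
Through February 2024: $11,250
Through March 2024: $77,840 ← exceeds threshold

March 2024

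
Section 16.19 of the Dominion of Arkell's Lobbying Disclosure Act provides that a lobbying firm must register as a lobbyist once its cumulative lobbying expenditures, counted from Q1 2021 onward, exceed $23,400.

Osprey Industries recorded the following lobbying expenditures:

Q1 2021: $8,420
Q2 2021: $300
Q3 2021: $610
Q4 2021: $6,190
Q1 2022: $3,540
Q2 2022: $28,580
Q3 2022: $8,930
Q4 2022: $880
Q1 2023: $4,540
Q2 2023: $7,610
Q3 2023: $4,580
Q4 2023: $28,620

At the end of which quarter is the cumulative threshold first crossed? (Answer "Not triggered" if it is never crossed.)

Through Q1 2021: $8,420
Through Q2 2021: $8,720
Through Q3 2021: $9,330
Through Q4 2021: $15,520
Through Q1 2022: $19,060
Through Q2 2022: $47,640 ← exceeds threshold

Q2 2022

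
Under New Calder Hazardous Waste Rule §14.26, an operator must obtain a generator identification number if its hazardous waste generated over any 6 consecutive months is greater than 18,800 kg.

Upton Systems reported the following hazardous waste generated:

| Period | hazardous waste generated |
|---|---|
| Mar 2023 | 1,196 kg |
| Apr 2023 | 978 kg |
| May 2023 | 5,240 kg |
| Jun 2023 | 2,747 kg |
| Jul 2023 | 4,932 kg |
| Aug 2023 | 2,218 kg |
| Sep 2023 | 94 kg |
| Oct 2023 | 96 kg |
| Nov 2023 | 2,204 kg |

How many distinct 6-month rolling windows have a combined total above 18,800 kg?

Mar 2023–Aug 2023: 1,196 kg + 978 kg + 5,240 kg + 2,747 kg + 4,932 kg + 2,218 kg = 17,311 kg (under)
Apr 2023–Sep 2023: 978 kg + 5,240 kg + 2,747 kg + 4,932 kg + 2,218 kg + 94 kg = 16,209 kg (under)
May 2023–Oct 2023: 5,240 kg + 2,747 kg + 4,932 kg + 2,218 kg + 94 kg + 96 kg = 15,327 kg (under)
Jun 2023–Nov 2023: 2,747 kg + 4,932 kg + 2,218 kg + 94 kg + 96 kg + 2,204 kg = 12,291 kg (under)
0 windows exceed the threshold.

0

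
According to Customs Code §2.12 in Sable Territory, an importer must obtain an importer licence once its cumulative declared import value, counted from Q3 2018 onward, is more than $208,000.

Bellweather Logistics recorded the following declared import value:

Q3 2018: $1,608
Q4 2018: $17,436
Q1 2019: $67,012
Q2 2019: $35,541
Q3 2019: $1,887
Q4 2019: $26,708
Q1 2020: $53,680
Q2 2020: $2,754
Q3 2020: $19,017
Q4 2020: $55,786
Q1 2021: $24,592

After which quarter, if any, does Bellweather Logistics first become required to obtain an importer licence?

Q3 2020

Through Q3 2018: $1,608
Through Q4 2018: $19,044
Through Q1 2019: $86,056
Through Q2 2019: $121,597
Through Q3 2019: $123,484
Through Q4 2019: $150,192
Through Q1 2020: $203,872
Through Q2 2020: $206,626
Through Q3 2020: $225,643 ← exceeds threshold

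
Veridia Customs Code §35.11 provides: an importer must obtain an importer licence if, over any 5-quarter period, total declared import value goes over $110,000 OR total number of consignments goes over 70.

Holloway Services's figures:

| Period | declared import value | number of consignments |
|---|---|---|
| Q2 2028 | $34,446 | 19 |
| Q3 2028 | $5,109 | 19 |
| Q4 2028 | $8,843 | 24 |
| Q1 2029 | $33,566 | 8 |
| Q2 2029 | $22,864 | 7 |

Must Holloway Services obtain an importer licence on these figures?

Total declared import value: $34,446 + $5,109 + $8,843 + $33,566 + $22,864 = $104,828 (≤ $110,000).
Total number of consignments: 19 + 19 + 24 + 8 + 7 = 77 (> 70).
The test is 'or': at least one threshold is exceeded.

Yes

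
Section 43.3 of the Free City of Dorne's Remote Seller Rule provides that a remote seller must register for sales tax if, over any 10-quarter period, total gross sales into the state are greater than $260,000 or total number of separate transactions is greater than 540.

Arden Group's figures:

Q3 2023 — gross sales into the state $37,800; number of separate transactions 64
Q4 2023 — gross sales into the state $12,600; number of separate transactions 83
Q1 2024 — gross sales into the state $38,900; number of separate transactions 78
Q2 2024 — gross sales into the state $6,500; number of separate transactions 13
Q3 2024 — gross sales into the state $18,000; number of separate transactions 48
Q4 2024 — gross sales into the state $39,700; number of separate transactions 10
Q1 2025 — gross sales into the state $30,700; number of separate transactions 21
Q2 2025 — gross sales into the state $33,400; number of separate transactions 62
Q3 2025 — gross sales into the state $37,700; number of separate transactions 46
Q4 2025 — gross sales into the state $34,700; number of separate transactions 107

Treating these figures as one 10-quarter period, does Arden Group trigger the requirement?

Yes

Total gross sales into the state: $37,800 + $12,600 + $38,900 + $6,500 + $18,000 + $39,700 + $30,700 + $33,400 + $37,700 + $34,700 = $290,000 (> $260,000).
Total number of separate transactions: 64 + 83 + 78 + 13 + 48 + 10 + 21 + 62 + 46 + 107 = 532 (≤ 540).
The test is 'or': at least one threshold is exceeded.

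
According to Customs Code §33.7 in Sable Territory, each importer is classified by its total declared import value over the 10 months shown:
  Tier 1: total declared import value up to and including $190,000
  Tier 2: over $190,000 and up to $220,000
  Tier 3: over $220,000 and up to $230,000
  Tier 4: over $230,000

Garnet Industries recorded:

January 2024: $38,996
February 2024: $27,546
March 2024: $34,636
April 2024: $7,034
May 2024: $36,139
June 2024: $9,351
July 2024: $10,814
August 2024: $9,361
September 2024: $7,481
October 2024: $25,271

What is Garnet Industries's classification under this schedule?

Total declared import value: $38,996 + $27,546 + $34,636 + $7,034 + $36,139 + $9,351 + $10,814 + $9,361 + $7,481 + $25,271 = $206,629.
$190,000 < $206,629 ≤ $220,000, so Tier 2 applies.

Tier 2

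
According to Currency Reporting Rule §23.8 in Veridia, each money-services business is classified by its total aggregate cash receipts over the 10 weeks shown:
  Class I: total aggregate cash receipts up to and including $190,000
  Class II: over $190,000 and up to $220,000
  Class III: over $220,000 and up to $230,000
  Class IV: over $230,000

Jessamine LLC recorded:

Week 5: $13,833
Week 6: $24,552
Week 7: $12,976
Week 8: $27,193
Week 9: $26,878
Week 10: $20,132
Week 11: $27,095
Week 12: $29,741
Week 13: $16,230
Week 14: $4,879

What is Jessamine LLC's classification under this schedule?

Total aggregate cash receipts: $13,833 + $24,552 + $12,976 + $27,193 + $26,878 + $20,132 + $27,095 + $29,741 + $16,230 + $4,879 = $203,509.
$190,000 < $203,509 ≤ $220,000, so Class II applies.

Class II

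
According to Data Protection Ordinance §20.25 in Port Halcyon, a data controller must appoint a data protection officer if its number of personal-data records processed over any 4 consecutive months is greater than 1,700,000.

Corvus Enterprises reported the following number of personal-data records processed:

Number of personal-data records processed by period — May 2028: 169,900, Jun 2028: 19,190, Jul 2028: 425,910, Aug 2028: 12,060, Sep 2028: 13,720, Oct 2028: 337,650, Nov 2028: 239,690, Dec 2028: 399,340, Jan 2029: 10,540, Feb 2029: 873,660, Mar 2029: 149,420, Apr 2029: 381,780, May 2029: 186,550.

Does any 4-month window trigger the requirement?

No

May 2028–Aug 2028: 169,900 + 19,190 + 425,910 + 12,060 = 627,060 (under)
Jun 2028–Sep 2028: 19,190 + 425,910 + 12,060 + 13,720 = 470,880 (under)
Jul 2028–Oct 2028: 425,910 + 12,060 + 13,720 + 337,650 = 789,340 (under)
Aug 2028–Nov 2028: 12,060 + 13,720 + 337,650 + 239,690 = 603,120 (under)
Sep 2028–Dec 2028: 13,720 + 337,650 + 239,690 + 399,340 = 990,400 (under)
Oct 2028–Jan 2029: 337,650 + 239,690 + 399,340 + 10,540 = 987,220 (under)
Nov 2028–Feb 2029: 239,690 + 399,340 + 10,540 + 873,660 = 1,523,230 (under)
Dec 2028–Mar 2029: 399,340 + 10,540 + 873,660 + 149,420 = 1,432,960 (under)
Jan 2029–Apr 2029: 10,540 + 873,660 + 149,420 + 381,780 = 1,415,400 (under)
Feb 2029–May 2029: 873,660 + 149,420 + 381,780 + 186,550 = 1,591,410 (under)
No window exceeds 1,700,000.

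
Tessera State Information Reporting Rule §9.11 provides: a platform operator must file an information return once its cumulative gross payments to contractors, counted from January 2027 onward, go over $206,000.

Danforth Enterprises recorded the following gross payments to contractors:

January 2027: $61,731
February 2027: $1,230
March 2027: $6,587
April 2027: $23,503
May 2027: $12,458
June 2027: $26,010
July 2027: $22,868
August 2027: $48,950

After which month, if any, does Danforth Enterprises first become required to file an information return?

Not triggered

Through January 2027: $61,731
Through February 2027: $62,961
Through March 2027: $69,548
Through April 2027: $93,051
Through May 2027: $105,509
Through June 2027: $131,519
Through July 2027: $154,387
Through August 2027: $203,337
Final cumulative total $203,337 ≤ $206,000; the threshold is never exceeded.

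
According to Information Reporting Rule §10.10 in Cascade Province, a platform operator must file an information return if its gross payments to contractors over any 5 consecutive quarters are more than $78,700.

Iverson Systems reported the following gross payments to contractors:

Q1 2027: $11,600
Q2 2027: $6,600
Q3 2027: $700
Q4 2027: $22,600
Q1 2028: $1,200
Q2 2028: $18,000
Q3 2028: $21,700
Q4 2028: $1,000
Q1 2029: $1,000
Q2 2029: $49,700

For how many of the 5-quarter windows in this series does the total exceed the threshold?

Q1 2027–Q1 2028: $11,600 + $6,600 + $700 + $22,600 + $1,200 = $42,700 (under)
Q2 2027–Q2 2028: $6,600 + $700 + $22,600 + $1,200 + $18,000 = $49,100 (under)
Q3 2027–Q3 2028: $700 + $22,600 + $1,200 + $18,000 + $21,700 = $64,200 (under)
Q4 2027–Q4 2028: $22,600 + $1,200 + $18,000 + $21,700 + $1,000 = $64,500 (under)
Q1 2028–Q1 2029: $1,200 + $18,000 + $21,700 + $1,000 + $1,000 = $42,900 (under)
Q2 2028–Q2 2029: $18,000 + $21,700 + $1,000 + $1,000 + $49,700 = $91,400 (over)
1 window exceeds the threshold.

1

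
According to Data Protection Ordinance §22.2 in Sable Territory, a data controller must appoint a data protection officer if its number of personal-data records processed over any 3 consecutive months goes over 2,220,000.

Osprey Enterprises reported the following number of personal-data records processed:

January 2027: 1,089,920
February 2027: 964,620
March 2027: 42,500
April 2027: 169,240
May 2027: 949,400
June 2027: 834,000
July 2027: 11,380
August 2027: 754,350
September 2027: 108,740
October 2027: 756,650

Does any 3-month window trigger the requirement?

January 2027–March 2027: 1,089,920 + 964,620 + 42,500 = 2,097,040 (under)
February 2027–April 2027: 964,620 + 42,500 + 169,240 = 1,176,360 (under)
March 2027–May 2027: 42,500 + 169,240 + 949,400 = 1,161,140 (under)
April 2027–June 2027: 169,240 + 949,400 + 834,000 = 1,952,640 (under)
May 2027–July 2027: 949,400 + 834,000 + 11,380 = 1,794,780 (under)
June 2027–August 2027: 834,000 + 11,380 + 754,350 = 1,599,730 (under)
July 2027–September 2027: 11,380 + 754,350 + 108,740 = 874,470 (under)
August 2027–October 2027: 754,350 + 108,740 + 756,650 = 1,619,740 (under)
No window exceeds 2,220,000.

No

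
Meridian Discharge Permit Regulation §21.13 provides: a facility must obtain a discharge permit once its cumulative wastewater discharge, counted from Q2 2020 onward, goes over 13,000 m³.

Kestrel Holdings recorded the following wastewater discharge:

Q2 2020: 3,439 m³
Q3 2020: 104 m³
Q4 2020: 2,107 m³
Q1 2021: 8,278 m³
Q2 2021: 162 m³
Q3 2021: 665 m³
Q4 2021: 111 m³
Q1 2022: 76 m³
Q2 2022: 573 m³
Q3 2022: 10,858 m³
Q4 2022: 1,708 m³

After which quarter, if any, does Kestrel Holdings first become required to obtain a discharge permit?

Q1 2021

Through Q2 2020: 3,439 m³
Through Q3 2020: 3,543 m³
Through Q4 2020: 5,650 m³
Through Q1 2021: 13,928 m³ ← exceeds threshold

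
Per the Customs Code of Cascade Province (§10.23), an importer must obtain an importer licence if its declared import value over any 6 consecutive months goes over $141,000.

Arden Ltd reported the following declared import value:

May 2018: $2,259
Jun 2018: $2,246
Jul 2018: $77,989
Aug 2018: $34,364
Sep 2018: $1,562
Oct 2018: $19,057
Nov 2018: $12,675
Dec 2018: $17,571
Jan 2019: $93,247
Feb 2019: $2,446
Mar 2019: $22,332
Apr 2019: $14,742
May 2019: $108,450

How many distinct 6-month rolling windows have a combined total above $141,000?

7

May 2018–Oct 2018: $2,259 + $2,246 + $77,989 + $34,364 + $1,562 + $19,057 = $137,477 (under)
Jun 2018–Nov 2018: $2,246 + $77,989 + $34,364 + $1,562 + $19,057 + $12,675 = $147,893 (over)
Jul 2018–Dec 2018: $77,989 + $34,364 + $1,562 + $19,057 + $12,675 + $17,571 = $163,218 (over)
Aug 2018–Jan 2019: $34,364 + $1,562 + $19,057 + $12,675 + $17,571 + $93,247 = $178,476 (over)
Sep 2018–Feb 2019: $1,562 + $19,057 + $12,675 + $17,571 + $93,247 + $2,446 = $146,558 (over)
Oct 2018–Mar 2019: $19,057 + $12,675 + $17,571 + $93,247 + $2,446 + $22,332 = $167,328 (over)
Nov 2018–Apr 2019: $12,675 + $17,571 + $93,247 + $2,446 + $22,332 + $14,742 = $163,013 (over)
Dec 2018–May 2019: $17,571 + $93,247 + $2,446 + $22,332 + $14,742 + $108,450 = $258,788 (over)
7 windows exceed the threshold.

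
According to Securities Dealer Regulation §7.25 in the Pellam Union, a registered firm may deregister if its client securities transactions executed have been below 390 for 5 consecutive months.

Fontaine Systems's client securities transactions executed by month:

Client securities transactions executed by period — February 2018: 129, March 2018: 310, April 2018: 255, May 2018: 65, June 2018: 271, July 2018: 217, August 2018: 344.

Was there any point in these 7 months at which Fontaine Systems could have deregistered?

Yes

Months below 390: February 2018, March 2018, April 2018, May 2018, June 2018, July 2018, August 2018.
Longest run of consecutive months below the threshold: 7.
7 ≥ 5, so Fontaine Systems became eligible.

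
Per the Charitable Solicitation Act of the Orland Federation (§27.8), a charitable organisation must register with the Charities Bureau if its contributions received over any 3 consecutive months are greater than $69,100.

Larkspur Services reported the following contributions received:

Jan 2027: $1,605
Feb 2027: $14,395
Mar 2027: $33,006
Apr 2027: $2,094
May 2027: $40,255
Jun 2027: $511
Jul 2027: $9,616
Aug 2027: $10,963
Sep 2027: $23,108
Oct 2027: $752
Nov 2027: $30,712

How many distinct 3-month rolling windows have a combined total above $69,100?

Jan 2027–Mar 2027: $1,605 + $14,395 + $33,006 = $49,006 (under)
Feb 2027–Apr 2027: $14,395 + $33,006 + $2,094 = $49,495 (under)
Mar 2027–May 2027: $33,006 + $2,094 + $40,255 = $75,355 (over)
Apr 2027–Jun 2027: $2,094 + $40,255 + $511 = $42,860 (under)
May 2027–Jul 2027: $40,255 + $511 + $9,616 = $50,382 (under)
Jun 2027–Aug 2027: $511 + $9,616 + $10,963 = $21,090 (under)
Jul 2027–Sep 2027: $9,616 + $10,963 + $23,108 = $43,687 (under)
Aug 2027–Oct 2027: $10,963 + $23,108 + $752 = $34,823 (under)
Sep 2027–Nov 2027: $23,108 + $752 + $30,712 = $54,572 (under)
1 window exceeds the threshold.

1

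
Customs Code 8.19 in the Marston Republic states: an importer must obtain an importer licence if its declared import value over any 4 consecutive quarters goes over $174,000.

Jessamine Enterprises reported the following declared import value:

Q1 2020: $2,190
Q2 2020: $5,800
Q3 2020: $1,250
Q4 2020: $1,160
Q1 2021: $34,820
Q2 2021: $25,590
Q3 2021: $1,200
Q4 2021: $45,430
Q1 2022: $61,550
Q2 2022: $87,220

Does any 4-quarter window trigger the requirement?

Q1 2020–Q4 2020: $2,190 + $5,800 + $1,250 + $1,160 = $10,400 (under)
Q2 2020–Q1 2021: $5,800 + $1,250 + $1,160 + $34,820 = $43,030 (under)
Q3 2020–Q2 2021: $1,250 + $1,160 + $34,820 + $25,590 = $62,820 (under)
Q4 2020–Q3 2021: $1,160 + $34,820 + $25,590 + $1,200 = $62,770 (under)
Q1 2021–Q4 2021: $34,820 + $25,590 + $1,200 + $45,430 = $107,040 (under)
Q2 2021–Q1 2022: $25,590 + $1,200 + $45,430 + $61,550 = $133,770 (under)
Q3 2021–Q2 2022: $1,200 + $45,430 + $61,550 + $87,220 = $195,400 (over)
At least one window exceeds $174,000.

Yes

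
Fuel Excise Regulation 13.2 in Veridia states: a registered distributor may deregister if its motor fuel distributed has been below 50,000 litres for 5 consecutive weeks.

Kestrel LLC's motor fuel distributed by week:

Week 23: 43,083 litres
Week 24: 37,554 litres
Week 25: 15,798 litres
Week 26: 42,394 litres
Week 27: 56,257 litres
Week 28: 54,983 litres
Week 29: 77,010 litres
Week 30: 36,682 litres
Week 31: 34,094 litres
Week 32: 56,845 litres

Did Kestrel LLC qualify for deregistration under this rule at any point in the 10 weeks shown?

No

Weeks below 50,000 litres: Week 23, Week 24, Week 25, Week 26, Week 30, Week 31.
Longest run of consecutive weeks below the threshold: 4.
4 < 5, so Kestrel LLC never became eligible.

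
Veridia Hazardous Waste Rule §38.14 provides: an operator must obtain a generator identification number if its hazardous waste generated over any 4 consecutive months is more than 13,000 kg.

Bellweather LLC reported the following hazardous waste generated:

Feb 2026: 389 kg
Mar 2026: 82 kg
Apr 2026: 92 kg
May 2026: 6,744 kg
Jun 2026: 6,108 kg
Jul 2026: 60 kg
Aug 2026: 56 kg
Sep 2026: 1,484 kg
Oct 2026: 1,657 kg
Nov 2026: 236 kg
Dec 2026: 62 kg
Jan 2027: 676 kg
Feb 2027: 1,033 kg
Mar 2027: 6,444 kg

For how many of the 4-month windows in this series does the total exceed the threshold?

Feb 2026–May 2026: 389 kg + 82 kg + 92 kg + 6,744 kg = 7,307 kg (under)
Mar 2026–Jun 2026: 82 kg + 92 kg + 6,744 kg + 6,108 kg = 13,026 kg (over)
Apr 2026–Jul 2026: 92 kg + 6,744 kg + 6,108 kg + 60 kg = 13,004 kg (over)
May 2026–Aug 2026: 6,744 kg + 6,108 kg + 60 kg + 56 kg = 12,968 kg (under)
Jun 2026–Sep 2026: 6,108 kg + 60 kg + 56 kg + 1,484 kg = 7,708 kg (under)
Jul 2026–Oct 2026: 60 kg + 56 kg + 1,484 kg + 1,657 kg = 3,257 kg (under)
Aug 2026–Nov 2026: 56 kg + 1,484 kg + 1,657 kg + 236 kg = 3,433 kg (under)
Sep 2026–Dec 2026: 1,484 kg + 1,657 kg + 236 kg + 62 kg = 3,439 kg (under)
Oct 2026–Jan 2027: 1,657 kg + 236 kg + 62 kg + 676 kg = 2,631 kg (under)
Nov 2026–Feb 2027: 236 kg + 62 kg + 676 kg + 1,033 kg = 2,007 kg (under)
Dec 2026–Mar 2027: 62 kg + 676 kg + 1,033 kg + 6,444 kg = 8,215 kg (under)
2 windows exceed the threshold.

2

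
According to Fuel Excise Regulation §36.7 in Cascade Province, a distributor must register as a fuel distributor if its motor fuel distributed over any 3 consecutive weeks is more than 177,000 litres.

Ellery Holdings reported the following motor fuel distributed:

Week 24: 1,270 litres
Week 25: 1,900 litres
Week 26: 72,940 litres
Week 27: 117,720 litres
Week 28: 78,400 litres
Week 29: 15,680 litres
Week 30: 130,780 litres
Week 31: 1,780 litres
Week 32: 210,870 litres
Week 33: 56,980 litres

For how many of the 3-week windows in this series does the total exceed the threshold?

6

Week 24–Week 26: 1,270 litres + 1,900 litres + 72,940 litres = 76,110 litres (under)
Week 25–Week 27: 1,900 litres + 72,940 litres + 117,720 litres = 192,560 litres (over)
Week 26–Week 28: 72,940 litres + 117,720 litres + 78,400 litres = 269,060 litres (over)
Week 27–Week 29: 117,720 litres + 78,400 litres + 15,680 litres = 211,800 litres (over)
Week 28–Week 30: 78,400 litres + 15,680 litres + 130,780 litres = 224,860 litres (over)
Week 29–Week 31: 15,680 litres + 130,780 litres + 1,780 litres = 148,240 litres (under)
Week 30–Week 32: 130,780 litres + 1,780 litres + 210,870 litres = 343,430 litres (over)
Week 31–Week 33: 1,780 litres + 210,870 litres + 56,980 litres = 269,630 litres (over)
6 windows exceed the threshold.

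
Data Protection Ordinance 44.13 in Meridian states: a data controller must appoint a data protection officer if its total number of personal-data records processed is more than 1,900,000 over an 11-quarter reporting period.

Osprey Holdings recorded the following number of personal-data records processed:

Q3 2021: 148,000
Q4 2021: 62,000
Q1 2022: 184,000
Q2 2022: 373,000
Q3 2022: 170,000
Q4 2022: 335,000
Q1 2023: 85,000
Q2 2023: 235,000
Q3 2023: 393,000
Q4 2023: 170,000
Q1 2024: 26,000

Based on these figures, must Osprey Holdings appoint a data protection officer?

Total number of personal-data records processed: 148,000 + 62,000 + 184,000 + 373,000 + 170,000 + 335,000 + 85,000 + 235,000 + 393,000 + 170,000 + 26,000 = 2,181,000.
2,181,000 > 1,900,000, so the threshold is exceeded.

Yes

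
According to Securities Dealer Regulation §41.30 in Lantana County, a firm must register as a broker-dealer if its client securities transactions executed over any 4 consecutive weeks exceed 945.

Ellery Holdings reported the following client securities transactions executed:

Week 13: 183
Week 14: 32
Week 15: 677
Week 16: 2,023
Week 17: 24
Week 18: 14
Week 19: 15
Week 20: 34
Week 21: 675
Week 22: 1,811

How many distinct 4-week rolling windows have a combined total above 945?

5

Week 13–Week 16: 183 + 32 + 677 + 2,023 = 2,915 (over)
Week 14–Week 17: 32 + 677 + 2,023 + 24 = 2,756 (over)
Week 15–Week 18: 677 + 2,023 + 24 + 14 = 2,738 (over)
Week 16–Week 19: 2,023 + 24 + 14 + 15 = 2,076 (over)
Week 17–Week 20: 24 + 14 + 15 + 34 = 87 (under)
Week 18–Week 21: 14 + 15 + 34 + 675 = 738 (under)
Week 19–Week 22: 15 + 34 + 675 + 1,811 = 2,535 (over)
5 windows exceed the threshold.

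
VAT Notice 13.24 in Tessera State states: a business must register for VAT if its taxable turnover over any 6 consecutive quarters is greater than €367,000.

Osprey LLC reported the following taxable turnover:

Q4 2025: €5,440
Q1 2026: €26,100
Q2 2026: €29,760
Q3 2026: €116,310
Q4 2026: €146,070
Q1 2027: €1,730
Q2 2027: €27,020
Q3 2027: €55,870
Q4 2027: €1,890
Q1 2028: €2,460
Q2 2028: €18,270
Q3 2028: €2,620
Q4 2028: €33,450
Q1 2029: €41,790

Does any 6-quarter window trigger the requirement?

Q4 2025–Q1 2027: €5,440 + €26,100 + €29,760 + €116,310 + €146,070 + €1,730 = €325,410 (under)
Q1 2026–Q2 2027: €26,100 + €29,760 + €116,310 + €146,070 + €1,730 + €27,020 = €346,990 (under)
Q2 2026–Q3 2027: €29,760 + €116,310 + €146,070 + €1,730 + €27,020 + €55,870 = €376,760 (over)
Q3 2026–Q4 2027: €116,310 + €146,070 + €1,730 + €27,020 + €55,870 + €1,890 = €348,890 (under)
Q4 2026–Q1 2028: €146,070 + €1,730 + €27,020 + €55,870 + €1,890 + €2,460 = €235,040 (under)
Q1 2027–Q2 2028: €1,730 + €27,020 + €55,870 + €1,890 + €2,460 + €18,270 = €107,240 (under)
Q2 2027–Q3 2028: €27,020 + €55,870 + €1,890 + €2,460 + €18,270 + €2,620 = €108,130 (under)
Q3 2027–Q4 2028: €55,870 + €1,890 + €2,460 + €18,270 + €2,620 + €33,450 = €114,560 (under)
Q4 2027–Q1 2029: €1,890 + €2,460 + €18,270 + €2,620 + €33,450 + €41,790 = €100,480 (under)
At least one window exceeds €367,000.

Yes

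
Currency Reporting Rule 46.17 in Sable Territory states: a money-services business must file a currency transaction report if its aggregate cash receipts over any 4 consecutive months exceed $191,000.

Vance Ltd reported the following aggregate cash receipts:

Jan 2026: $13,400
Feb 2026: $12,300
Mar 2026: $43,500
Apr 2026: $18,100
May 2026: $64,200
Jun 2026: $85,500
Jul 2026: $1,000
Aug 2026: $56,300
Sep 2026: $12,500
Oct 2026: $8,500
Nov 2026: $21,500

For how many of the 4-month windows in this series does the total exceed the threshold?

Jan 2026–Apr 2026: $13,400 + $12,300 + $43,500 + $18,100 = $87,300 (under)
Feb 2026–May 2026: $12,300 + $43,500 + $18,100 + $64,200 = $138,100 (under)
Mar 2026–Jun 2026: $43,500 + $18,100 + $64,200 + $85,500 = $211,300 (over)
Apr 2026–Jul 2026: $18,100 + $64,200 + $85,500 + $1,000 = $168,800 (under)
May 2026–Aug 2026: $64,200 + $85,500 + $1,000 + $56,300 = $207,000 (over)
Jun 2026–Sep 2026: $85,500 + $1,000 + $56,300 + $12,500 = $155,300 (under)
Jul 2026–Oct 2026: $1,000 + $56,300 + $12,500 + $8,500 = $78,300 (under)
Aug 2026–Nov 2026: $56,300 + $12,500 + $8,500 + $21,500 = $98,800 (under)
2 windows exceed the threshold.

2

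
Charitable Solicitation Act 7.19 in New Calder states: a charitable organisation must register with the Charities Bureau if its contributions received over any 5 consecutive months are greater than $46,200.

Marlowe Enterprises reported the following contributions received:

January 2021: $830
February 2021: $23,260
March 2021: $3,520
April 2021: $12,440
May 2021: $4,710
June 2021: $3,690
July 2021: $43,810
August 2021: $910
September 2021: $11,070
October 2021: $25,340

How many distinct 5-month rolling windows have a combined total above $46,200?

January 2021–May 2021: $830 + $23,260 + $3,520 + $12,440 + $4,710 = $44,760 (under)
February 2021–June 2021: $23,260 + $3,520 + $12,440 + $4,710 + $3,690 = $47,620 (over)
March 2021–July 2021: $3,520 + $12,440 + $4,710 + $3,690 + $43,810 = $68,170 (over)
April 2021–August 2021: $12,440 + $4,710 + $3,690 + $43,810 + $910 = $65,560 (over)
May 2021–September 2021: $4,710 + $3,690 + $43,810 + $910 + $11,070 = $64,190 (over)
June 2021–October 2021: $3,690 + $43,810 + $910 + $11,070 + $25,340 = $84,820 (over)
5 windows exceed the threshold.

5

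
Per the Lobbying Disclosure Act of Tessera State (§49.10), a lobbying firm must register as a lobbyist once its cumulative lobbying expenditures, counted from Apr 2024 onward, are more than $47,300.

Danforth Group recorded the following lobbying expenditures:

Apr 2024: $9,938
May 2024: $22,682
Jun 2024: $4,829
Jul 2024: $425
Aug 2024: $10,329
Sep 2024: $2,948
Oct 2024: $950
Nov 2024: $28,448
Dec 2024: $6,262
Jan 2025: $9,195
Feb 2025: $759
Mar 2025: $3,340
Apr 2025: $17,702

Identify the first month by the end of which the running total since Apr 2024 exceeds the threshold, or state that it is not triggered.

Aug 2024

Through Apr 2024: $9,938
Through May 2024: $32,620
Through Jun 2024: $37,449
Through Jul 2024: $37,874
Through Aug 2024: $48,203 ← exceeds threshold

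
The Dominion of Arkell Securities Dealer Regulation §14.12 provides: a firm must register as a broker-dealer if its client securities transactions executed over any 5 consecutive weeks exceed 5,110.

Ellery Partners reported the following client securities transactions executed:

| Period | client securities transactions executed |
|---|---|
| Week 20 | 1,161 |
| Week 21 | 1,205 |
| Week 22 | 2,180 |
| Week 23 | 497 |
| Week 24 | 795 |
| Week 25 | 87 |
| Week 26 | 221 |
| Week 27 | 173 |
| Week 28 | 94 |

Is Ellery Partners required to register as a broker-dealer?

Week 20–Week 24: 1,161 + 1,205 + 2,180 + 497 + 795 = 5,838 (over)
Week 21–Week 25: 1,205 + 2,180 + 497 + 795 + 87 = 4,764 (under)
Week 22–Week 26: 2,180 + 497 + 795 + 87 + 221 = 3,780 (under)
Week 23–Week 27: 497 + 795 + 87 + 221 + 173 = 1,773 (under)
Week 24–Week 28: 795 + 87 + 221 + 173 + 94 = 1,370 (under)
At least one window exceeds 5,110.

Yes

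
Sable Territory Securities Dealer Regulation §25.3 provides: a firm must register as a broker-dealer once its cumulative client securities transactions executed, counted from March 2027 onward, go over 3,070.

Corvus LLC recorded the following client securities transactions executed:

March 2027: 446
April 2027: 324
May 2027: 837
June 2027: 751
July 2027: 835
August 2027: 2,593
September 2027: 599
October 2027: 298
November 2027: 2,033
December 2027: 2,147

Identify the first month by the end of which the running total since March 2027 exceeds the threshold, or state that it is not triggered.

July 2027

Through March 2027: 446
Through April 2027: 770
Through May 2027: 1,607
Through June 2027: 2,358
Through July 2027: 3,193 ← exceeds threshold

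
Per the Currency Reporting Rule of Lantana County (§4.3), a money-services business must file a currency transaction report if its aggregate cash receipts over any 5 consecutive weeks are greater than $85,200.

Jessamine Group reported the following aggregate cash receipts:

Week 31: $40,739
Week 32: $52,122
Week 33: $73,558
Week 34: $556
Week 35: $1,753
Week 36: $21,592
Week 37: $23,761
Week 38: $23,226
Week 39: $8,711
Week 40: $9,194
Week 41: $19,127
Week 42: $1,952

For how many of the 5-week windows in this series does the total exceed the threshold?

Week 31–Week 35: $40,739 + $52,122 + $73,558 + $556 + $1,753 = $168,728 (over)
Week 32–Week 36: $52,122 + $73,558 + $556 + $1,753 + $21,592 = $149,581 (over)
Week 33–Week 37: $73,558 + $556 + $1,753 + $21,592 + $23,761 = $121,220 (over)
Week 34–Week 38: $556 + $1,753 + $21,592 + $23,761 + $23,226 = $70,888 (under)
Week 35–Week 39: $1,753 + $21,592 + $23,761 + $23,226 + $8,711 = $79,043 (under)
Week 36–Week 40: $21,592 + $23,761 + $23,226 + $8,711 + $9,194 = $86,484 (over)
Week 37–Week 41: $23,761 + $23,226 + $8,711 + $9,194 + $19,127 = $84,019 (under)
Week 38–Week 42: $23,226 + $8,711 + $9,194 + $19,127 + $1,952 = $62,210 (under)
4 windows exceed the threshold.

4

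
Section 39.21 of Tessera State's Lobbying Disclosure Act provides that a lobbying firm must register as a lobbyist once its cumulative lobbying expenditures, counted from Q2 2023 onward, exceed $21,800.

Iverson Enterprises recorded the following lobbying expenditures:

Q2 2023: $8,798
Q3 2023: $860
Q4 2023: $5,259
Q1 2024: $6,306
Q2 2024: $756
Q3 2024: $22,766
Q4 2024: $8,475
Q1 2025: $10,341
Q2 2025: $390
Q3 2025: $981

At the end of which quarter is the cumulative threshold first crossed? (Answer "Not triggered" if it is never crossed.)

Q2 2024

Through Q2 2023: $8,798
Through Q3 2023: $9,658
Through Q4 2023: $14,917
Through Q1 2024: $21,223
Through Q2 2024: $21,979 ← exceeds threshold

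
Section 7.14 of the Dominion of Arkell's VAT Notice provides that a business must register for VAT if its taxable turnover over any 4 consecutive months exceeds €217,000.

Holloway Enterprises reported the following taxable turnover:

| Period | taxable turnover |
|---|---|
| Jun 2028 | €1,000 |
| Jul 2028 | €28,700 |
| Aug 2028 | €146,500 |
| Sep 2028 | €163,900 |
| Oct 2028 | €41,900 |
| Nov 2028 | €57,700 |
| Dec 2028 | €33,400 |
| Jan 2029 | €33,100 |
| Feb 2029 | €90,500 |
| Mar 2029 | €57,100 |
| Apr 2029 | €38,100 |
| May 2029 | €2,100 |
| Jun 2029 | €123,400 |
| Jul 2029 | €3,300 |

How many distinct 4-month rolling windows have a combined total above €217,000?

6

Jun 2028–Sep 2028: €1,000 + €28,700 + €146,500 + €163,900 = €340,100 (over)
Jul 2028–Oct 2028: €28,700 + €146,500 + €163,900 + €41,900 = €381,000 (over)
Aug 2028–Nov 2028: €146,500 + €163,900 + €41,900 + €57,700 = €410,000 (over)
Sep 2028–Dec 2028: €163,900 + €41,900 + €57,700 + €33,400 = €296,900 (over)
Oct 2028–Jan 2029: €41,900 + €57,700 + €33,400 + €33,100 = €166,100 (under)
Nov 2028–Feb 2029: €57,700 + €33,400 + €33,100 + €90,500 = €214,700 (under)
Dec 2028–Mar 2029: €33,400 + €33,100 + €90,500 + €57,100 = €214,100 (under)
Jan 2029–Apr 2029: €33,100 + €90,500 + €57,100 + €38,100 = €218,800 (over)
Feb 2029–May 2029: €90,500 + €57,100 + €38,100 + €2,100 = €187,800 (under)
Mar 2029–Jun 2029: €57,100 + €38,100 + €2,100 + €123,400 = €220,700 (over)
Apr 2029–Jul 2029: €38,100 + €2,100 + €123,400 + €3,300 = €166,900 (under)
6 windows exceed the threshold.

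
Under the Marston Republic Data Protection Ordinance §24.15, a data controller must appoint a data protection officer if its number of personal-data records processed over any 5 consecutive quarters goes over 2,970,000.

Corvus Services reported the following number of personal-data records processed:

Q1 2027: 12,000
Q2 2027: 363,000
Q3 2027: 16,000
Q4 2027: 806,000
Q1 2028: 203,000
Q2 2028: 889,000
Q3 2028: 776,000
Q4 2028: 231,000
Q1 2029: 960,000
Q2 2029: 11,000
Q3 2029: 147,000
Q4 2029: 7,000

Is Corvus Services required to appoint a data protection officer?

Yes

Q1 2027–Q1 2028: 12,000 + 363,000 + 16,000 + 806,000 + 203,000 = 1,400,000 (under)
Q2 2027–Q2 2028: 363,000 + 16,000 + 806,000 + 203,000 + 889,000 = 2,277,000 (under)
Q3 2027–Q3 2028: 16,000 + 806,000 + 203,000 + 889,000 + 776,000 = 2,690,000 (under)
Q4 2027–Q4 2028: 806,000 + 203,000 + 889,000 + 776,000 + 231,000 = 2,905,000 (under)
Q1 2028–Q1 2029: 203,000 + 889,000 + 776,000 + 231,000 + 960,000 = 3,059,000 (over)
Q2 2028–Q2 2029: 889,000 + 776,000 + 231,000 + 960,000 + 11,000 = 2,867,000 (under)
Q3 2028–Q3 2029: 776,000 + 231,000 + 960,000 + 11,000 + 147,000 = 2,125,000 (under)
Q4 2028–Q4 2029: 231,000 + 960,000 + 11,000 + 147,000 + 7,000 = 1,356,000 (under)
At least one window exceeds 2,970,000.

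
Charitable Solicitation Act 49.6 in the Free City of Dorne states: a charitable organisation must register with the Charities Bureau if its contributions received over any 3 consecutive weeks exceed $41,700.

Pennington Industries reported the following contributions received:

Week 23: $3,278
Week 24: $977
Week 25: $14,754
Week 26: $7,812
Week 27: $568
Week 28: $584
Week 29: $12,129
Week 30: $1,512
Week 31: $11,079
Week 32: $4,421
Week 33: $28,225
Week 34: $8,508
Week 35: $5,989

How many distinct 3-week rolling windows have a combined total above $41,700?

Week 23–Week 25: $3,278 + $977 + $14,754 = $19,009 (under)
Week 24–Week 26: $977 + $14,754 + $7,812 = $23,543 (under)
Week 25–Week 27: $14,754 + $7,812 + $568 = $23,134 (under)
Week 26–Week 28: $7,812 + $568 + $584 = $8,964 (under)
Week 27–Week 29: $568 + $584 + $12,129 = $13,281 (under)
Week 28–Week 30: $584 + $12,129 + $1,512 = $14,225 (under)
Week 29–Week 31: $12,129 + $1,512 + $11,079 = $24,720 (under)
Week 30–Week 32: $1,512 + $11,079 + $4,421 = $17,012 (under)
Week 31–Week 33: $11,079 + $4,421 + $28,225 = $43,725 (over)
Week 32–Week 34: $4,421 + $28,225 + $8,508 = $41,154 (under)
Week 33–Week 35: $28,225 + $8,508 + $5,989 = $42,722 (over)
2 windows exceed the threshold.

2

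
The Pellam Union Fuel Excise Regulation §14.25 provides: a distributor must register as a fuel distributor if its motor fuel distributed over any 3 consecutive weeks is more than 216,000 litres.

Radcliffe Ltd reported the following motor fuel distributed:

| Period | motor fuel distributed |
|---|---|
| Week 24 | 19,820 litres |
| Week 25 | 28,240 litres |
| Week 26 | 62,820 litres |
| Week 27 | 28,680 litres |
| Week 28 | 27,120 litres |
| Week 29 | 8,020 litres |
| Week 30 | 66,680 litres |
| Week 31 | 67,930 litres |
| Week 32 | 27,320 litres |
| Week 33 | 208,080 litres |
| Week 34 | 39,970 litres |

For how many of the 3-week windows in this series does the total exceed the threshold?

Week 24–Week 26: 19,820 litres + 28,240 litres + 62,820 litres = 110,880 litres (under)
Week 25–Week 27: 28,240 litres + 62,820 litres + 28,680 litres = 119,740 litres (under)
Week 26–Week 28: 62,820 litres + 28,680 litres + 27,120 litres = 118,620 litres (under)
Week 27–Week 29: 28,680 litres + 27,120 litres + 8,020 litres = 63,820 litres (under)
Week 28–Week 30: 27,120 litres + 8,020 litres + 66,680 litres = 101,820 litres (under)
Week 29–Week 31: 8,020 litres + 66,680 litres + 67,930 litres = 142,630 litres (under)
Week 30–Week 32: 66,680 litres + 67,930 litres + 27,320 litres = 161,930 litres (under)
Week 31–Week 33: 67,930 litres + 27,320 litres + 208,080 litres = 303,330 litres (over)
Week 32–Week 34: 27,320 litres + 208,080 litres + 39,970 litres = 275,370 litres (over)
2 windows exceed the threshold.

2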